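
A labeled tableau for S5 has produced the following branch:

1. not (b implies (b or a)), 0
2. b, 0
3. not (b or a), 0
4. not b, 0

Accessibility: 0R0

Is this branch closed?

Both b and not b appear at 0.

Closed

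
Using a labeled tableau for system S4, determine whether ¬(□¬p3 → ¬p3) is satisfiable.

Unsatisfiable

1. ¬(□¬p3 → ¬p3), w0
2. □¬p3, w0   [¬→-rule on 1]
3. p3, w0   [¬→-rule on 1]
4. ¬p3, w0   [□-rule on 2 via w0Rw0]
Accessibility: w0Rw0
Branch closes: p3 and ¬p3 both at w0.
(One branch shown.) All branches close.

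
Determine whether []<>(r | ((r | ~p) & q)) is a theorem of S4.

Tableau for the negation ~[]<>(r | ((r | ~p) & q)):
1. ~[]<>(r | ((r | ~p) & q)), w0
2. ~<>(r | ((r | ~p) & q)), w1   [~[]-rule on 1: fresh world w1, w0Rw1]
3. ~(r | ((r | ~p) & q)), w1   [~<>-rule on 2 via w1Rw1]
4. ~r, w1   [~|-rule on 3]
5. ~((r | ~p) & q), w1   [~|-rule on 3]
6. ~q, w1   [~&-rule on 5 (branches; this branch)]
Accessibility: w0Rw0, w0Rw1, w1Rw1
The negation has an open branch (countermodel exists).

No, not valid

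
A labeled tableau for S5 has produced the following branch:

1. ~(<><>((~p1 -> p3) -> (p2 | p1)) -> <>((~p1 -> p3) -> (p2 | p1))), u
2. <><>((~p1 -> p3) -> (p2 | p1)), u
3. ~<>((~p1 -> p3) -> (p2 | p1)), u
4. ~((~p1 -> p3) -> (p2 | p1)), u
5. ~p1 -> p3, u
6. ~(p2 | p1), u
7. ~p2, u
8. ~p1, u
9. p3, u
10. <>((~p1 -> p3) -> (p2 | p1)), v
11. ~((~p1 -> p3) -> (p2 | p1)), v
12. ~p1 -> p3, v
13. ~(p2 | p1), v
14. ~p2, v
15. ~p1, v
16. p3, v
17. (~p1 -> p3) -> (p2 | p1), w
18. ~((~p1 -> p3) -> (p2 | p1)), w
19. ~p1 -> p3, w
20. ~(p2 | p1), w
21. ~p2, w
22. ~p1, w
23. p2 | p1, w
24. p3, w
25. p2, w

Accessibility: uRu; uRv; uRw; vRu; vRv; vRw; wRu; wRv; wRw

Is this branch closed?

Both p2 and ~p2 appear at w.

Yes, closed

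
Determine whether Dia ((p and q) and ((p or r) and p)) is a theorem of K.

Tableau for the negation not Dia ((p and q) and ((p or r) and p)):
1. not Dia ((p and q) and ((p or r) and p)), u
The negation has an open branch (countermodel exists).

No, not valid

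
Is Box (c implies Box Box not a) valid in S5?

No, not valid

Tableau for the negation not Box (c implies Box Box not a):
1. not Box (c implies Box Box not a), w0
2. not (c implies Box Box not a), w1   [neg-Box-rule on 1: fresh world w1, w0Rw1]
3. c, w1   [neg-implies-rule on 2]
4. not Box Box not a, w1   [neg-implies-rule on 2]
5. not Box not a, w2   [neg-Box-rule on 4: fresh world w2, w1Rw2]
6. a, w3   [neg-Box-rule on 5: fresh world w3, w2Rw3]
Accessibility: w0Rw0, w0Rw1, w0Rw2, w0Rw3, w1Rw0, w1Rw1, w1Rw2, w1Rw3, w2Rw0, w2Rw1, w2Rw2, w2Rw3, w3Rw0, w3Rw1, w3Rw2, w3Rw3
The negation has an open branch (countermodel exists).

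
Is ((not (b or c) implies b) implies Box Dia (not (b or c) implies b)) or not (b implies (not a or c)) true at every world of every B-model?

Tableau for the negation not (((not (b or c) implies b) implies Box Dia (not (b or c) implies b)) or not (b implies (not a or c))):
1. not (((not (b or c) implies b) implies Box Dia (not (b or c) implies b)) or not (b implies (not a or c))), 0
2. not ((not (b or c) implies b) implies Box Dia (not (b or c) implies b)), 0
3. b implies (not a or c), 0
4. not (b or c) implies b, 0
5. not Box Dia (not (b or c) implies b), 0
6. not a or c, 0
7. b or c, 0
8. c, 0
9. not Dia (not (b or c) implies b), 1
10. not (not (b or c) implies b), 0
11. not (b or c), 0
12. not b, 0
13. not c, 0
Accessibility: 0R0, 0R1, 1R0, 1R1
Branch closes: c and not c both at 0.
All branches of the negation close; one closing branch shown above.

Valid in B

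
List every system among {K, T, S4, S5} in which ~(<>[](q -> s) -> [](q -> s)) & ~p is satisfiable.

K, T, S4

S4-tableau for the formula:
1. ~(<>[](q -> s) -> [](q -> s)) & ~p, w0
2. ~(<>[](q -> s) -> [](q -> s)), w0
3. ~p, w0
4. <>[](q -> s), w0
5. ~[](q -> s), w0
6. [](q -> s), w1
7. q -> s, w1
8. s, w1
9. ~(q -> s), w2
10. q, w2
11. ~s, w2
Accessibility: w0Rw0, w0Rw1, w0Rw2, w1Rw1, w2Rw2
Complete open branch: satisfiable in S4, hence also in K, T (this S4-model is also a K-model and a T-model).
S5-tableau for the formula:
1. ~(<>[](q -> s) -> [](q -> s)) & ~p, w0
2. ~(<>[](q -> s) -> [](q -> s)), w0
3. ~p, w0
4. <>[](q -> s), w0
5. ~[](q -> s), w0
6. [](q -> s), w1
7. q -> s, w0
8. q -> s, w1
9. s, w0
10. s, w1
11. ~(q -> s), w2
12. q, w2
13. ~s, w2
14. q -> s, w2
15. s, w2
Accessibility: w0Rw0, w0Rw1, w0Rw2, w1Rw0, w1Rw1, w1Rw2, w2Rw0, w2Rw1, w2Rw2
Branch closes: s and ~s both at w2.
Every branch closes (one shown): unsatisfiable in S5.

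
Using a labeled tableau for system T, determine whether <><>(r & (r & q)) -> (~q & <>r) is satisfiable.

Satisfiable (open branch found)

1. <><>(r & (r & q)) -> (~q & <>r), w0
2. ~q & <>r, w0
3. ~q, w0
4. <>r, w0
5. r, w1
Accessibility: w0Rw0, w0Rw1, w1Rw1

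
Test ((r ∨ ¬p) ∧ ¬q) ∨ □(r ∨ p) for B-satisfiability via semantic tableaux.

1. ((r ∨ ¬p) ∧ ¬q) ∨ □(r ∨ p), u
2. □(r ∨ p), u
3. r ∨ p, u
4. p, u
Accessibility: uRu

Satisfiable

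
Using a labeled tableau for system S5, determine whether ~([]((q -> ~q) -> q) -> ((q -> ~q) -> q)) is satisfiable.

Unsatisfiable (every branch closes)

1. ~([]((q -> ~q) -> q) -> ((q -> ~q) -> q)), 0
2. []((q -> ~q) -> q), 0   [~->-rule on 1]
3. ~((q -> ~q) -> q), 0   [~->-rule on 1]
4. q -> ~q, 0   [~->-rule on 3]
5. ~q, 0   [~->-rule on 3]
6. (q -> ~q) -> q, 0   [[]-rule on 2 via 0R0]
7. ~(q -> ~q), 0   [->-rule on 6 (branches; this branch)]
8. q, 0   [~->-rule on 7]
Accessibility: 0R0
Branch closes: q and ~q both at 0.
(One branch shown.) All branches close.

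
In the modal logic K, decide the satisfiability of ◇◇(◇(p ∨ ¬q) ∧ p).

1. ◇◇(◇(p ∨ ¬q) ∧ p), w0
2. ◇(◇(p ∨ ¬q) ∧ p), w1
3. ◇(p ∨ ¬q) ∧ p, w2
4. ◇(p ∨ ¬q), w2
5. p, w2
6. p ∨ ¬q, w3
7. ¬q, w3
Accessibility: w0Rw1, w1Rw2, w2Rw3

Satisfiable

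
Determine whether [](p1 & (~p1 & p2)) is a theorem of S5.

Tableau for the negation ~[](p1 & (~p1 & p2)):
1. ~[](p1 & (~p1 & p2)), w0
2. ~(p1 & (~p1 & p2)), w1   [~[]-rule on 1: fresh world w1, w0Rw1]
3. ~(~p1 & p2), w1   [~&-rule on 2 (branches; this branch)]
4. ~p2, w1   [~&-rule on 3 (branches; this branch)]
Accessibility: w0Rw0, w0Rw1, w1Rw0, w1Rw1
The negation has an open branch (countermodel exists).

Invalid (countermodel exists)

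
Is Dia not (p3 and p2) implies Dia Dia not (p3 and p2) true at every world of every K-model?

Invalid (countermodel exists)

Tableau for the negation not (Dia not (p3 and p2) implies Dia Dia not (p3 and p2)):
1. not (Dia not (p3 and p2) implies Dia Dia not (p3 and p2)), w0
2. Dia not (p3 and p2), w0
3. not Dia Dia not (p3 and p2), w0
4. not (p3 and p2), w1
5. not Dia not (p3 and p2), w1
6. not p2, w1
Accessibility: w0Rw1
The negation has an open branch (countermodel exists).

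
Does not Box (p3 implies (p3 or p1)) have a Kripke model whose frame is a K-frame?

Unsatisfiable

1. not Box (p3 implies (p3 or p1)), w0
2. not (p3 implies (p3 or p1)), w1
3. p3, w1
4. not (p3 or p1), w1
5. not p3, w1
6. not p1, w1
Accessibility: w0Rw1
Branch closes: p3 and not p3 both at w1.
(One branch shown.) All branches close.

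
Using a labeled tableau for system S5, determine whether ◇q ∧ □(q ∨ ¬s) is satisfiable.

Yes, satisfiable

1. ◇q ∧ □(q ∨ ¬s), 0
2. ◇q, 0
3. □(q ∨ ¬s), 0
4. q ∨ ¬s, 0
5. ¬s, 0
6. q, 1
7. q ∨ ¬s, 1
8. ¬s, 1
Accessibility: 0R0, 0R1, 1R0, 1R1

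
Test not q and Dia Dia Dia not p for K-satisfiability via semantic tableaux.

1. not q and Dia Dia Dia not p, 0
2. not q, 0
3. Dia Dia Dia not p, 0
4. Dia Dia not p, 1
5. Dia not p, 2
6. not p, 3
Accessibility: 0R1, 1R2, 2R3

Satisfiable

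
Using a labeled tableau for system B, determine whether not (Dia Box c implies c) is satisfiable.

No, unsatisfiable

1. not (Dia Box c implies c), w0
2. Dia Box c, w0   [neg-implies-rule on 1]
3. not c, w0   [neg-implies-rule on 1]
4. Box c, w1   [Dia-rule on 2: fresh world w1, w0Rw1]
5. c, w0   [Box-rule on 4 via w1Rw0]
Accessibility: w0Rw0, w0Rw1, w1Rw0, w1Rw1
Branch closes: c and not c both at w0.
Every branch closes; the branch above is one of them.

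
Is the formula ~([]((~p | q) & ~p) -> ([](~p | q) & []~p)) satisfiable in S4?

Unsatisfiable

1. ~([]((~p | q) & ~p) -> ([](~p | q) & []~p)), u
2. []((~p | q) & ~p), u
3. ~([](~p | q) & []~p), u
4. (~p | q) & ~p, u
5. ~p | q, u
6. ~p, u
7. ~[](~p | q), u
8. q, u
9. ~(~p | q), v
10. p, v
11. ~q, v
12. (~p | q) & ~p, v
13. ~p | q, v
14. ~p, v
Accessibility: uRu, uRv, vRv
Branch closes: p and ~p both at v.
All branches of the tableau close; one closing branch shown above.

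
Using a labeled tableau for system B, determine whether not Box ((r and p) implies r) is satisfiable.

1. not Box ((r and p) implies r), w0
2. not ((r and p) implies r), w1
3. r and p, w1
4. not r, w1
5. r, w1
6. p, w1
Accessibility: w0Rw0, w0Rw1, w1Rw0, w1Rw1
Branch closes: r and not r both at w1.
All branches of the tableau close; one closing branch shown above.

Unsatisfiable (every branch closes)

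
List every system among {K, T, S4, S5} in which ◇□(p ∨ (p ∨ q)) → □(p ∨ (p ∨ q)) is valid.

S5

S4-tableau for the negation ¬(◇□(p ∨ (p ∨ q)) → □(p ∨ (p ∨ q))):
1. ¬(◇□(p ∨ (p ∨ q)) → □(p ∨ (p ∨ q))), u
2. ◇□(p ∨ (p ∨ q)), u   [¬→-rule on 1]
3. ¬□(p ∨ (p ∨ q)), u   [¬→-rule on 1]
4. □(p ∨ (p ∨ q)), v   [◇-rule on 2: fresh world v, uRv]
5. p ∨ (p ∨ q), v   [□-rule on 4 via vRv]
6. p ∨ q, v   [∨-rule on 5 (branches; this branch)]
7. q, v   [∨-rule on 6 (branches; this branch)]
8. ¬(p ∨ (p ∨ q)), w   [¬□-rule on 3: fresh world w, uRw]
9. ¬p, w   [¬∨-rule on 8]
10. ¬(p ∨ q), w   [¬∨-rule on 8]
11. ¬q, w   [¬∨-rule on 10]
Accessibility: uRu, uRv, uRw, vRv, wRw
Complete open branch: countermodel on an S4-frame, so not valid in S4, nor in K, T (the same frame is also a K-frame and a T-frame).
S5-tableau for the negation ¬(◇□(p ∨ (p ∨ q)) → □(p ∨ (p ∨ q))):
1. ¬(◇□(p ∨ (p ∨ q)) → □(p ∨ (p ∨ q))), u
2. ◇□(p ∨ (p ∨ q)), u   [¬→-rule on 1]
3. ¬□(p ∨ (p ∨ q)), u   [¬→-rule on 1]
4. □(p ∨ (p ∨ q)), v   [◇-rule on 2: fresh world v, uRv]
5. p ∨ (p ∨ q), u   [□-rule on 4 via vRu]
6. p ∨ (p ∨ q), v   [□-rule on 4 via vRv]
7. p ∨ q, u   [∨-rule on 5 (branches; this branch)]
8. p ∨ q, v   [∨-rule on 6 (branches; this branch)]
9. q, u   [∨-rule on 7 (branches; this branch)]
10. q, v   [∨-rule on 8 (branches; this branch)]
11. ¬(p ∨ (p ∨ q)), w   [¬□-rule on 3: fresh world w, uRw]
12. ¬p, w   [¬∨-rule on 11]
13. ¬(p ∨ q), w   [¬∨-rule on 11]
14. ¬q, w   [¬∨-rule on 13]
15. p ∨ (p ∨ q), w   [□-rule on 4 via vRw]
16. p ∨ q, w   [∨-rule on 15 (branches; this branch)]
17. q, w   [∨-rule on 16 (branches; this branch)]
Accessibility: uRu, uRv, uRw, vRu, vRv, vRw, wRu, wRv, wRw
Branch closes: q and ¬q both at w.
Every branch closes (one shown): valid in S5.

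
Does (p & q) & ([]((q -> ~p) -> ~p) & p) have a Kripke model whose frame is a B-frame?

Satisfiable

1. (p & q) & ([]((q -> ~p) -> ~p) & p), u
2. p & q, u
3. []((q -> ~p) -> ~p) & p, u
4. p, u
5. q, u
6. []((q -> ~p) -> ~p), u
7. (q -> ~p) -> ~p, u
8. ~(q -> ~p), u
Accessibility: uRu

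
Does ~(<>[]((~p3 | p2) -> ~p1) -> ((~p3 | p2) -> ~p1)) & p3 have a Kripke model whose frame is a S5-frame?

No, unsatisfiable

1. ~(<>[]((~p3 | p2) -> ~p1) -> ((~p3 | p2) -> ~p1)) & p3, w0
2. ~(<>[]((~p3 | p2) -> ~p1) -> ((~p3 | p2) -> ~p1)), w0   [&-rule on 1]
3. p3, w0   [&-rule on 1]
4. <>[]((~p3 | p2) -> ~p1), w0   [~->-rule on 2]
5. ~((~p3 | p2) -> ~p1), w0   [~->-rule on 2]
6. ~p3 | p2, w0   [~->-rule on 5]
7. p1, w0   [~->-rule on 5]
8. p2, w0   [|-rule on 6 (branches; this branch)]
9. []((~p3 | p2) -> ~p1), w1   [<>-rule on 4: fresh world w1, w0Rw1]
10. (~p3 | p2) -> ~p1, w0   [[]-rule on 9 via w1Rw0]
11. (~p3 | p2) -> ~p1, w1   [[]-rule on 9 via w1Rw1]
12. ~(~p3 | p2), w0   [->-rule on 10 (branches; this branch)]
13. ~p2, w0   [~|-rule on 12]
Accessibility: w0Rw0, w0Rw1, w1Rw0, w1Rw1
Branch closes: p2 and ~p2 both at w0.
All branches of the tableau close; one closing branch shown above.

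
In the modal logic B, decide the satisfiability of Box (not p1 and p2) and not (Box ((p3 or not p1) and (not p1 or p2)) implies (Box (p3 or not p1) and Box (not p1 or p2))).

1. Box (not p1 and p2) and not (Box ((p3 or not p1) and (not p1 or p2)) implies (Box (p3 or not p1) and Box (not p1 or p2))), 0
2. Box (not p1 and p2), 0   [and-rule on 1]
3. not (Box ((p3 or not p1) and (not p1 or p2)) implies (Box (p3 or not p1) and Box (not p1 or p2))), 0   [and-rule on 1]
4. Box ((p3 or not p1) and (not p1 or p2)), 0   [neg-implies-rule on 3]
5. not (Box (p3 or not p1) and Box (not p1 or p2)), 0   [neg-implies-rule on 3]
6. not p1 and p2, 0   [Box-rule on 2 via 0R0]
7. not p1, 0   [and-rule on 6]
8. p2, 0   [and-rule on 6]
9. (p3 or not p1) and (not p1 or p2), 0   [Box-rule on 4 via 0R0]
10. p3 or not p1, 0   [and-rule on 9]
11. not p1 or p2, 0   [and-rule on 9]
12. not Box (not p1 or p2), 0   [neg-and-rule on 5 (branches; this branch)]
13. not (not p1 or p2), 1   [neg-Box-rule on 12: fresh world 1, 0R1]
14. p1, 1   [neg-or-rule on 13]
15. not p2, 1   [neg-or-rule on 13]
16. not p1 and p2, 1   [Box-rule on 2 via 0R1]
17. not p1, 1   [and-rule on 16]
18. p2, 1   [and-rule on 16]
Accessibility: 0R0, 0R1, 1R0, 1R1
Branch closes: p1 and not p1 both at 1.
(One branch shown.) All branches close.

No, unsatisfiable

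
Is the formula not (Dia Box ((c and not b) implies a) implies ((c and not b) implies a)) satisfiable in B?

1. not (Dia Box ((c and not b) implies a) implies ((c and not b) implies a)), w0
2. Dia Box ((c and not b) implies a), w0
3. not ((c and not b) implies a), w0
4. c and not b, w0
5. not a, w0
6. c, w0
7. not b, w0
8. Box ((c and not b) implies a), w1
9. (c and not b) implies a, w0
10. (c and not b) implies a, w1
11. not (c and not b), w0
12. a, w1
13. b, w0
Accessibility: w0Rw0, w0Rw1, w1Rw0, w1Rw1
Branch closes: b and not b both at w0.
Every branch closes; the branch above is one of them.

Unsatisfiable (every branch closes)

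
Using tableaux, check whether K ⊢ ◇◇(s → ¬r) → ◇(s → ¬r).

Tableau for the negation ¬(◇◇(s → ¬r) → ◇(s → ¬r)):
1. ¬(◇◇(s → ¬r) → ◇(s → ¬r)), u
2. ◇◇(s → ¬r), u
3. ¬◇(s → ¬r), u
4. ◇(s → ¬r), v
5. ¬(s → ¬r), v
6. s, v
7. r, v
8. s → ¬r, w
9. ¬r, w
Accessibility: uRv, vRw
The negation has an open branch (countermodel exists).

Not valid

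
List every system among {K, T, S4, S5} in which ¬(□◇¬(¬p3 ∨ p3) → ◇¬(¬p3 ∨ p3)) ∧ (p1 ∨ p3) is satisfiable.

K

K-tableau for the formula:
1. ¬(□◇¬(¬p3 ∨ p3) → ◇¬(¬p3 ∨ p3)) ∧ (p1 ∨ p3), w0
2. ¬(□◇¬(¬p3 ∨ p3) → ◇¬(¬p3 ∨ p3)), w0
3. p1 ∨ p3, w0
4. □◇¬(¬p3 ∨ p3), w0
5. ¬◇¬(¬p3 ∨ p3), w0
6. p3, w0
Complete open branch: satisfiable in K.
T-tableau for the formula:
1. ¬(□◇¬(¬p3 ∨ p3) → ◇¬(¬p3 ∨ p3)) ∧ (p1 ∨ p3), w0
2. ¬(□◇¬(¬p3 ∨ p3) → ◇¬(¬p3 ∨ p3)), w0
3. p1 ∨ p3, w0
4. □◇¬(¬p3 ∨ p3), w0
5. ¬◇¬(¬p3 ∨ p3), w0
6. ◇¬(¬p3 ∨ p3), w0
7. ¬p3 ∨ p3, w0
8. p3, w0
9. ¬(¬p3 ∨ p3), w1
10. p3, w1
11. ¬p3, w1
Accessibility: w0Rw0, w0Rw1, w1Rw1
Branch closes: p3 and ¬p3 both at w1.
Every branch closes (one shown): unsatisfiable in T, hence also in S4, S5 (every S4/S5-frame is a T-frame).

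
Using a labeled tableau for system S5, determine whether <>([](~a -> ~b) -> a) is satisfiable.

1. <>([](~a -> ~b) -> a), u
2. [](~a -> ~b) -> a, v   [<>-rule on 1: fresh world v, uRv]
3. a, v   [->-rule on 2 (branches; this branch)]
Accessibility: uRu, uRv, vRu, vRv

Satisfiable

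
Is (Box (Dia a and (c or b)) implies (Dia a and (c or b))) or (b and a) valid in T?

Valid in T

Tableau for the negation not ((Box (Dia a and (c or b)) implies (Dia a and (c or b))) or (b and a)):
1. not ((Box (Dia a and (c or b)) implies (Dia a and (c or b))) or (b and a)), u
2. not (Box (Dia a and (c or b)) implies (Dia a and (c or b))), u   [neg-or-rule on 1]
3. not (b and a), u   [neg-or-rule on 1]
4. Box (Dia a and (c or b)), u   [neg-implies-rule on 2]
5. not (Dia a and (c or b)), u   [neg-implies-rule on 2]
6. Dia a and (c or b), u   [Box-rule on 4 via uRu]
7. Dia a, u   [and-rule on 6]
8. c or b, u   [and-rule on 6]
9. not b, u   [neg-and-rule on 3 (branches; this branch)]
10. not Dia a, u   [neg-and-rule on 5 (branches; this branch)]
11. not a, u   [neg-Dia-rule on 10 via uRu]
12. c, u   [or-rule on 8 (branches; this branch)]
13. a, v   [Dia-rule on 7: fresh world v, uRv]
14. Dia a and (c or b), v   [Box-rule on 4 via uRv]
15. Dia a, v   [and-rule on 14]
16. c or b, v   [and-rule on 14]
17. not a, v   [neg-Dia-rule on 10 via uRv]
Accessibility: uRu, uRv, vRv
Branch closes: a and not a both at v.
All branches of the negation close; one closing branch shown above.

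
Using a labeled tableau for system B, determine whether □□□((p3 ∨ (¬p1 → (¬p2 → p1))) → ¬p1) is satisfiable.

1. □□□((p3 ∨ (¬p1 → (¬p2 → p1))) → ¬p1), 0
2. □□((p3 ∨ (¬p1 → (¬p2 → p1))) → ¬p1), 0
3. □((p3 ∨ (¬p1 → (¬p2 → p1))) → ¬p1), 0
4. (p3 ∨ (¬p1 → (¬p2 → p1))) → ¬p1, 0
5. ¬p1, 0
Accessibility: 0R0

Satisfiable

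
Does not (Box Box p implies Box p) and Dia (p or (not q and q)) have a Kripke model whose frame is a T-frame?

1. not (Box Box p implies Box p) and Dia (p or (not q and q)), u
2. not (Box Box p implies Box p), u
3. Dia (p or (not q and q)), u
4. Box Box p, u
5. not Box p, u
6. Box p, u
7. p, u
8. p or (not q and q), v
9. Box p, v
10. p, v
11. not p, w
12. Box p, w
13. p, w
Accessibility: uRu, uRv, uRw, vRv, wRw
Branch closes: p and not p both at w.
All branches of the tableau close; one closing branch shown above.

Unsatisfiable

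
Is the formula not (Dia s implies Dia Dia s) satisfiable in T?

1. not (Dia s implies Dia Dia s), u
2. Dia s, u
3. not Dia Dia s, u
4. not Dia s, u
5. not s, u
6. s, v
7. not Dia s, v
8. not s, v
Accessibility: uRu, uRv, vRv
Branch closes: s and not s both at v.
Every branch closes; the branch above is one of them.

No, unsatisfiable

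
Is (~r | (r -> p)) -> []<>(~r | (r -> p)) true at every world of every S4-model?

No, not valid

Tableau for the negation ~((~r | (r -> p)) -> []<>(~r | (r -> p))):
1. ~((~r | (r -> p)) -> []<>(~r | (r -> p))), w0
2. ~r | (r -> p), w0
3. ~[]<>(~r | (r -> p)), w0
4. r -> p, w0
5. p, w0
6. ~<>(~r | (r -> p)), w1
7. ~(~r | (r -> p)), w1
8. r, w1
9. ~(r -> p), w1
10. ~p, w1
Accessibility: w0Rw0, w0Rw1, w1Rw1
The negation has an open branch (countermodel exists).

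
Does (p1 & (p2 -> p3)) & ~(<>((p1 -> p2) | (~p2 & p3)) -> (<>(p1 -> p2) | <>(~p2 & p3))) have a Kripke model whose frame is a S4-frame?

1. (p1 & (p2 -> p3)) & ~(<>((p1 -> p2) | (~p2 & p3)) -> (<>(p1 -> p2) | <>(~p2 & p3))), w0
2. p1 & (p2 -> p3), w0
3. ~(<>((p1 -> p2) | (~p2 & p3)) -> (<>(p1 -> p2) | <>(~p2 & p3))), w0
4. p1, w0
5. p2 -> p3, w0
6. <>((p1 -> p2) | (~p2 & p3)), w0
7. ~(<>(p1 -> p2) | <>(~p2 & p3)), w0
8. ~<>(p1 -> p2), w0
9. ~<>(~p2 & p3), w0
10. ~(p1 -> p2), w0
11. ~p2, w0
12. ~(~p2 & p3), w0
13. ~p3, w0
14. (p1 -> p2) | (~p2 & p3), w1
15. ~(p1 -> p2), w1
16. p1, w1
17. ~p2, w1
18. ~(~p2 & p3), w1
19. ~p2 & p3, w1
20. p3, w1
21. ~p3, w1
Accessibility: w0Rw0, w0Rw1, w1Rw1
Branch closes: p3 and ~p3 both at w1.
(One branch shown.) All branches close.

Unsatisfiable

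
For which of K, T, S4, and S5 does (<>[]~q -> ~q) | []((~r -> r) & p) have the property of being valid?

S5

S5-tableau for the negation ~((<>[]~q -> ~q) | []((~r -> r) & p)):
1. ~((<>[]~q -> ~q) | []((~r -> r) & p)), u
2. ~(<>[]~q -> ~q), u
3. ~[]((~r -> r) & p), u
4. <>[]~q, u
5. q, u
6. ~((~r -> r) & p), v
7. ~(~r -> r), v
8. ~r, v
9. []~q, w
10. ~q, u
Accessibility: uRu, uRv, uRw, vRu, vRv, vRw, wRu, wRv, wRw
Branch closes: q and ~q both at u.
Every branch closes (one shown): valid in S5.
S4-tableau for the negation ~((<>[]~q -> ~q) | []((~r -> r) & p)):
1. ~((<>[]~q -> ~q) | []((~r -> r) & p)), u
2. ~(<>[]~q -> ~q), u
3. ~[]((~r -> r) & p), u
4. <>[]~q, u
5. q, u
6. ~((~r -> r) & p), v
7. ~p, v
8. []~q, w
9. ~q, w
Accessibility: uRu, uRv, uRw, vRv, wRw
Complete open branch: countermodel on an S4-frame, so not valid in S4, nor in K, T (the same frame is also a K-frame and a T-frame).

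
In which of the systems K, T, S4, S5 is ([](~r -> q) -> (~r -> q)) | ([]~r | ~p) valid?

T-tableau for the negation ~(([](~r -> q) -> (~r -> q)) | ([]~r | ~p)):
1. ~(([](~r -> q) -> (~r -> q)) | ([]~r | ~p)), w0
2. ~([](~r -> q) -> (~r -> q)), w0
3. ~([]~r | ~p), w0
4. [](~r -> q), w0
5. ~(~r -> q), w0
6. ~[]~r, w0
7. p, w0
8. ~r, w0
9. ~q, w0
10. ~r -> q, w0
11. q, w0
Accessibility: w0Rw0
Branch closes: q and ~q both at w0.
Every branch closes (one shown): valid in T, hence also in S4, S5 (every theorem of T is a theorem of S4 and S5).
K-tableau for the negation ~(([](~r -> q) -> (~r -> q)) | ([]~r | ~p)):
1. ~(([](~r -> q) -> (~r -> q)) | ([]~r | ~p)), w0
2. ~([](~r -> q) -> (~r -> q)), w0
3. ~([]~r | ~p), w0
4. [](~r -> q), w0
5. ~(~r -> q), w0
6. ~[]~r, w0
7. p, w0
8. ~r, w0
9. ~q, w0
10. r, w1
11. ~r -> q, w1
12. q, w1
Accessibility: w0Rw1
Complete open branch: countermodel on a K-frame, so not valid in K.

T, S4, S5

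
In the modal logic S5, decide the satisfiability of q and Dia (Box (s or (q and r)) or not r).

Yes, satisfiable

1. q and Dia (Box (s or (q and r)) or not r), 0
2. q, 0
3. Dia (Box (s or (q and r)) or not r), 0
4. Box (s or (q and r)) or not r, 1
5. not r, 1
Accessibility: 0R0, 0R1, 1R0, 1R1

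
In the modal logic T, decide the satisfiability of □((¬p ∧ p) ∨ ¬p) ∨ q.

Satisfiable (open branch found)

1. □((¬p ∧ p) ∨ ¬p) ∨ q, u
2. q, u   [∨-rule on 1 (branches; this branch)]
Accessibility: uRu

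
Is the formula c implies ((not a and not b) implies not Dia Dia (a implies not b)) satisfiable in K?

1. c implies ((not a and not b) implies not Dia Dia (a implies not b)), 0
2. (not a and not b) implies not Dia Dia (a implies not b), 0
3. not Dia Dia (a implies not b), 0

Satisfiable (open branch found)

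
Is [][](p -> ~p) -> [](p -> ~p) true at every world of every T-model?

Valid in T

Tableau for the negation ~([][](p -> ~p) -> [](p -> ~p)):
1. ~([][](p -> ~p) -> [](p -> ~p)), w0
2. [][](p -> ~p), w0
3. ~[](p -> ~p), w0
4. [](p -> ~p), w0
5. p -> ~p, w0
6. ~p, w0
7. ~(p -> ~p), w1
8. p, w1
9. [](p -> ~p), w1
10. p -> ~p, w1
11. ~p, w1
Accessibility: w0Rw0, w0Rw1, w1Rw1
Branch closes: p and ~p both at w1.
Every branch of the negation's tableau closes; the branch above is one of them.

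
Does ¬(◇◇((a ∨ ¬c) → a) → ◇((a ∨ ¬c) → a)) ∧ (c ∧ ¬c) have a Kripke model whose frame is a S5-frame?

1. ¬(◇◇((a ∨ ¬c) → a) → ◇((a ∨ ¬c) → a)) ∧ (c ∧ ¬c), u
2. ¬(◇◇((a ∨ ¬c) → a) → ◇((a ∨ ¬c) → a)), u
3. c ∧ ¬c, u
4. ◇◇((a ∨ ¬c) → a), u
5. ¬◇((a ∨ ¬c) → a), u
6. c, u
7. ¬c, u
Accessibility: uRu
Branch closes: c and ¬c both at u.
(One branch shown.) All branches close.

Unsatisfiable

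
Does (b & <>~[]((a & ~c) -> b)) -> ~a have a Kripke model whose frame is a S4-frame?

Satisfiable

1. (b & <>~[]((a & ~c) -> b)) -> ~a, w0
2. ~a, w0   [->-rule on 1 (branches; this branch)]
Accessibility: w0Rw0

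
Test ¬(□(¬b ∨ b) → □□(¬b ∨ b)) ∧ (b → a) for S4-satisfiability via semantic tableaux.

1. ¬(□(¬b ∨ b) → □□(¬b ∨ b)) ∧ (b → a), 0
2. ¬(□(¬b ∨ b) → □□(¬b ∨ b)), 0
3. b → a, 0
4. □(¬b ∨ b), 0
5. ¬□□(¬b ∨ b), 0
6. ¬b ∨ b, 0
7. a, 0
8. b, 0
9. ¬□(¬b ∨ b), 1
10. ¬b ∨ b, 1
11. b, 1
12. ¬(¬b ∨ b), 2
13. b, 2
14. ¬b, 2
Accessibility: 0R0, 0R1, 0R2, 1R1, 1R2, 2R2
Branch closes: b and ¬b both at 2.
Every branch closes; the branch above is one of them.

No, unsatisfiable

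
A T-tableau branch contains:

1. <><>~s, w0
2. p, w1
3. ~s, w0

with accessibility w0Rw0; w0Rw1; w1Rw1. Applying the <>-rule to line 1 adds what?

a fresh world w2 with w0Rw2, and <>~s at w2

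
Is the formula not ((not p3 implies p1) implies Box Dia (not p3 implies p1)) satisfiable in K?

1. not ((not p3 implies p1) implies Box Dia (not p3 implies p1)), w0
2. not p3 implies p1, w0
3. not Box Dia (not p3 implies p1), w0
4. p1, w0
5. not Dia (not p3 implies p1), w1
Accessibility: w0Rw1

Yes, satisfiable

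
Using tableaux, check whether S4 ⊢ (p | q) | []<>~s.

Tableau for the negation ~((p | q) | []<>~s):
1. ~((p | q) | []<>~s), w0
2. ~(p | q), w0   [~|-rule on 1]
3. ~[]<>~s, w0   [~|-rule on 1]
4. ~p, w0   [~|-rule on 2]
5. ~q, w0   [~|-rule on 2]
6. ~<>~s, w1   [~[]-rule on 3: fresh world w1, w0Rw1]
7. s, w1   [~<>-rule on 6 via w1Rw1]
Accessibility: w0Rw0, w0Rw1, w1Rw1
The negation has an open branch (countermodel exists).

Not valid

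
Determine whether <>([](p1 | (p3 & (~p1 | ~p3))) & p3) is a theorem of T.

Not valid

Tableau for the negation ~<>([](p1 | (p3 & (~p1 | ~p3))) & p3):
1. ~<>([](p1 | (p3 & (~p1 | ~p3))) & p3), w0
2. ~([](p1 | (p3 & (~p1 | ~p3))) & p3), w0
3. ~p3, w0
Accessibility: w0Rw0
The negation has an open branch (countermodel exists).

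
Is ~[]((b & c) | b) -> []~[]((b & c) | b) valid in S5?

Valid

Tableau for the negation ~(~[]((b & c) | b) -> []~[]((b & c) | b)):
1. ~(~[]((b & c) | b) -> []~[]((b & c) | b)), w0
2. ~[]((b & c) | b), w0
3. ~[]~[]((b & c) | b), w0
4. ~((b & c) | b), w1
5. ~(b & c), w1
6. ~b, w1
7. ~c, w1
8. []((b & c) | b), w2
9. (b & c) | b, w0
10. (b & c) | b, w1
11. (b & c) | b, w2
12. b & c, w0
13. b, w0
14. c, w0
15. b & c, w1
16. b, w1
17. c, w1
Accessibility: w0Rw0, w0Rw1, w0Rw2, w1Rw0, w1Rw1, w1Rw2, w2Rw0, w2Rw1, w2Rw2
Branch closes: b and ~b both at w1.
Every branch of the negation's tableau closes; the branch above is one of them.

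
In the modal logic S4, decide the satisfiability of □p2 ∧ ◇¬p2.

1. □p2 ∧ ◇¬p2, w0
2. □p2, w0   [∧-rule on 1]
3. ◇¬p2, w0   [∧-rule on 1]
4. p2, w0   [□-rule on 2 via w0Rw0]
5. ¬p2, w1   [◇-rule on 3: fresh world w1, w0Rw1]
6. p2, w1   [□-rule on 2 via w0Rw1]
Accessibility: w0Rw0, w0Rw1, w1Rw1
Branch closes: p2 and ¬p2 both at w1.
Every branch closes; the branch above is one of them.

Unsatisfiable (every branch closes)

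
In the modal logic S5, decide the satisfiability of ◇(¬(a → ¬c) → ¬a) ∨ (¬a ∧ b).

1. ◇(¬(a → ¬c) → ¬a) ∨ (¬a ∧ b), u
2. ¬a ∧ b, u   [∨-rule on 1 (branches; this branch)]
3. ¬a, u   [∧-rule on 2]
4. b, u   [∧-rule on 2]
Accessibility: uRu

Yes, satisfiable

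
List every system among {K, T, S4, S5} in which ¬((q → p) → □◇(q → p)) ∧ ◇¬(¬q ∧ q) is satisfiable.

S5-tableau for the formula:
1. ¬((q → p) → □◇(q → p)) ∧ ◇¬(¬q ∧ q), w0
2. ¬((q → p) → □◇(q → p)), w0
3. ◇¬(¬q ∧ q), w0
4. q → p, w0
5. ¬□◇(q → p), w0
6. p, w0
7. ¬(¬q ∧ q), w1
8. ¬q, w1
9. ¬◇(q → p), w2
10. ¬(q → p), w0
11. q, w0
12. ¬p, w0
Accessibility: w0Rw0, w0Rw1, w0Rw2, w1Rw0, w1Rw1, w1Rw2, w2Rw0, w2Rw1, w2Rw2
Branch closes: p and ¬p both at w0.
Every branch closes (one shown): unsatisfiable in S5.
S4-tableau for the formula:
1. ¬((q → p) → □◇(q → p)) ∧ ◇¬(¬q ∧ q), w0
2. ¬((q → p) → □◇(q → p)), w0
3. ◇¬(¬q ∧ q), w0
4. q → p, w0
5. ¬□◇(q → p), w0
6. p, w0
7. ¬(¬q ∧ q), w1
8. ¬q, w1
9. ¬◇(q → p), w2
10. ¬(q → p), w2
11. q, w2
12. ¬p, w2
Accessibility: w0Rw0, w0Rw1, w0Rw2, w1Rw1, w2Rw2
Complete open branch: satisfiable in S4, hence also in K, T (this S4-model is also a K-model and a T-model).

K, T, S4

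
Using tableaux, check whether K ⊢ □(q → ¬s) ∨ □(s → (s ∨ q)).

Tableau for the negation ¬(□(q → ¬s) ∨ □(s → (s ∨ q))):
1. ¬(□(q → ¬s) ∨ □(s → (s ∨ q))), 0
2. ¬□(q → ¬s), 0   [¬∨-rule on 1]
3. ¬□(s → (s ∨ q)), 0   [¬∨-rule on 1]
4. ¬(q → ¬s), 1   [¬□-rule on 2: fresh world 1, 0R1]
5. q, 1   [¬→-rule on 4]
6. s, 1   [¬→-rule on 4]
7. ¬(s → (s ∨ q)), 2   [¬□-rule on 3: fresh world 2, 0R2]
8. s, 2   [¬→-rule on 7]
9. ¬(s ∨ q), 2   [¬→-rule on 7]
10. ¬s, 2   [¬∨-rule on 9]
11. ¬q, 2   [¬∨-rule on 9]
Accessibility: 0R1, 0R2
Branch closes: s and ¬s both at 2.
All branches of the negation close; one closing branch shown above.

Yes, valid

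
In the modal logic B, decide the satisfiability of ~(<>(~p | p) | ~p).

Unsatisfiable

1. ~(<>(~p | p) | ~p), 0
2. ~<>(~p | p), 0
3. p, 0
4. ~(~p | p), 0
5. ~p, 0
Accessibility: 0R0
Branch closes: p and ~p both at 0.
All branches of the tableau close; one closing branch shown above.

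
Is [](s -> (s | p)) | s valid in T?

Valid

Tableau for the negation ~([](s -> (s | p)) | s):
1. ~([](s -> (s | p)) | s), w0
2. ~[](s -> (s | p)), w0
3. ~s, w0
4. ~(s -> (s | p)), w1
5. s, w1
6. ~(s | p), w1
7. ~s, w1
8. ~p, w1
Accessibility: w0Rw0, w0Rw1, w1Rw1
Branch closes: s and ~s both at w1.
All branches of the negation close; one closing branch shown above.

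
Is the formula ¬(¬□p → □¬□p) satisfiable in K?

1. ¬(¬□p → □¬□p), u
2. ¬□p, u
3. ¬□¬□p, u
4. ¬p, v
5. □p, w
Accessibility: uRv, uRw

Satisfiable (open branch found)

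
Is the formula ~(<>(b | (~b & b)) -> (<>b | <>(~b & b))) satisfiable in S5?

Unsatisfiable

1. ~(<>(b | (~b & b)) -> (<>b | <>(~b & b))), w0
2. <>(b | (~b & b)), w0   [~->-rule on 1]
3. ~(<>b | <>(~b & b)), w0   [~->-rule on 1]
4. ~<>b, w0   [~|-rule on 3]
5. ~<>(~b & b), w0   [~|-rule on 3]
6. ~b, w0   [~<>-rule on 4 via w0Rw0]
7. ~(~b & b), w0   [~<>-rule on 5 via w0Rw0]
8. b | (~b & b), w1   [<>-rule on 2: fresh world w1, w0Rw1]
9. ~b, w1   [~<>-rule on 4 via w0Rw1]
10. ~(~b & b), w1   [~<>-rule on 5 via w0Rw1]
11. ~b & b, w1   [|-rule on 8 (branches; this branch)]
12. b, w1   [&-rule on 11]
Accessibility: w0Rw0, w0Rw1, w1Rw0, w1Rw1
Branch closes: b and ~b both at w1.
Every branch closes; the branch above is one of them.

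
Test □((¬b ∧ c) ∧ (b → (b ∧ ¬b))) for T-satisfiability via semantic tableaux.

Satisfiable (open branch found)

1. □((¬b ∧ c) ∧ (b → (b ∧ ¬b))), w0
2. (¬b ∧ c) ∧ (b → (b ∧ ¬b)), w0   [□-rule on 1 via w0Rw0]
3. ¬b ∧ c, w0   [∧-rule on 2]
4. b → (b ∧ ¬b), w0   [∧-rule on 2]
5. ¬b, w0   [∧-rule on 3]
6. c, w0   [∧-rule on 3]
Accessibility: w0Rw0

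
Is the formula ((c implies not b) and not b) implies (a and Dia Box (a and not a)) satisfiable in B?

1. ((c implies not b) and not b) implies (a and Dia Box (a and not a)), 0
2. not ((c implies not b) and not b), 0   [implies-rule on 1 (branches; this branch)]
3. b, 0   [neg-and-rule on 2 (branches; this branch)]
Accessibility: 0R0

Satisfiable (open branch found)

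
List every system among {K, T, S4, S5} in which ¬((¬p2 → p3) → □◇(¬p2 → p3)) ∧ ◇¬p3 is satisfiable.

S5-tableau for the formula:
1. ¬((¬p2 → p3) → □◇(¬p2 → p3)) ∧ ◇¬p3, w0
2. ¬((¬p2 → p3) → □◇(¬p2 → p3)), w0
3. ◇¬p3, w0
4. ¬p2 → p3, w0
5. ¬□◇(¬p2 → p3), w0
6. p3, w0
7. ¬p3, w1
8. ¬◇(¬p2 → p3), w2
9. ¬(¬p2 → p3), w0
10. ¬p2, w0
11. ¬p3, w0
Accessibility: w0Rw0, w0Rw1, w0Rw2, w1Rw0, w1Rw1, w1Rw2, w2Rw0, w2Rw1, w2Rw2
Branch closes: p3 and ¬p3 both at w0.
Every branch closes (one shown): unsatisfiable in S5.
S4-tableau for the formula:
1. ¬((¬p2 → p3) → □◇(¬p2 → p3)) ∧ ◇¬p3, w0
2. ¬((¬p2 → p3) → □◇(¬p2 → p3)), w0
3. ◇¬p3, w0
4. ¬p2 → p3, w0
5. ¬□◇(¬p2 → p3), w0
6. p3, w0
7. ¬p3, w1
8. ¬◇(¬p2 → p3), w2
9. ¬(¬p2 → p3), w2
10. ¬p2, w2
11. ¬p3, w2
Accessibility: w0Rw0, w0Rw1, w0Rw2, w1Rw1, w2Rw2
Complete open branch: satisfiable in S4, hence also in K, T (this S4-model is also a K-model and a T-model).

K, T, S4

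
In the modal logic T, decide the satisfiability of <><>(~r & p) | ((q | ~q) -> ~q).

1. <><>(~r & p) | ((q | ~q) -> ~q), u
2. (q | ~q) -> ~q, u   [|-rule on 1 (branches; this branch)]
3. ~q, u   [->-rule on 2 (branches; this branch)]
Accessibility: uRu

Yes, satisfiable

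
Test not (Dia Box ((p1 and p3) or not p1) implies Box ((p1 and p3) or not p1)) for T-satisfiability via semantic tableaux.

1. not (Dia Box ((p1 and p3) or not p1) implies Box ((p1 and p3) or not p1)), 0
2. Dia Box ((p1 and p3) or not p1), 0
3. not Box ((p1 and p3) or not p1), 0
4. Box ((p1 and p3) or not p1), 1
5. (p1 and p3) or not p1, 1
6. not p1, 1
7. not ((p1 and p3) or not p1), 2
8. not (p1 and p3), 2
9. p1, 2
10. not p3, 2
Accessibility: 0R0, 0R1, 0R2, 1R1, 2R2

Yes, satisfiable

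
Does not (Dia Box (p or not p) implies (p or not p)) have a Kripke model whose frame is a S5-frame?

No, unsatisfiable

1. not (Dia Box (p or not p) implies (p or not p)), u
2. Dia Box (p or not p), u
3. not (p or not p), u
4. not p, u
5. p, u
Accessibility: uRu
Branch closes: p and not p both at u.
Every branch closes; the branch above is one of them.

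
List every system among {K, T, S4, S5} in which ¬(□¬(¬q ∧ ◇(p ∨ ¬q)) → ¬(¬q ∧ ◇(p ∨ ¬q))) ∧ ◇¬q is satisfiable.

K

K-tableau for the formula:
1. ¬(□¬(¬q ∧ ◇(p ∨ ¬q)) → ¬(¬q ∧ ◇(p ∨ ¬q))) ∧ ◇¬q, 0
2. ¬(□¬(¬q ∧ ◇(p ∨ ¬q)) → ¬(¬q ∧ ◇(p ∨ ¬q))), 0
3. ◇¬q, 0
4. □¬(¬q ∧ ◇(p ∨ ¬q)), 0
5. ¬q ∧ ◇(p ∨ ¬q), 0
6. ¬q, 0
7. ◇(p ∨ ¬q), 0
8. ¬q, 1
9. ¬(¬q ∧ ◇(p ∨ ¬q)), 1
10. ¬◇(p ∨ ¬q), 1
11. p ∨ ¬q, 2
12. ¬(¬q ∧ ◇(p ∨ ¬q)), 2
13. ¬q, 2
14. ¬◇(p ∨ ¬q), 2
Accessibility: 0R1, 0R2
Complete open branch: satisfiable in K.
T-tableau for the formula:
1. ¬(□¬(¬q ∧ ◇(p ∨ ¬q)) → ¬(¬q ∧ ◇(p ∨ ¬q))) ∧ ◇¬q, 0
2. ¬(□¬(¬q ∧ ◇(p ∨ ¬q)) → ¬(¬q ∧ ◇(p ∨ ¬q))), 0
3. ◇¬q, 0
4. □¬(¬q ∧ ◇(p ∨ ¬q)), 0
5. ¬q ∧ ◇(p ∨ ¬q), 0
6. ¬q, 0
7. ◇(p ∨ ¬q), 0
8. ¬(¬q ∧ ◇(p ∨ ¬q)), 0
9. ¬◇(p ∨ ¬q), 0
10. ¬(p ∨ ¬q), 0
11. ¬p, 0
12. q, 0
Accessibility: 0R0
Branch closes: q and ¬q both at 0.
Every branch closes (one shown): unsatisfiable in T, hence also in S4, S5 (every S4/S5-frame is a T-frame).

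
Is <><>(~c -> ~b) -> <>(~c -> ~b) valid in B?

Tableau for the negation ~(<><>(~c -> ~b) -> <>(~c -> ~b)):
1. ~(<><>(~c -> ~b) -> <>(~c -> ~b)), w0
2. <><>(~c -> ~b), w0
3. ~<>(~c -> ~b), w0
4. ~(~c -> ~b), w0
5. ~c, w0
6. b, w0
7. <>(~c -> ~b), w1
8. ~(~c -> ~b), w1
9. ~c, w1
10. b, w1
11. ~c -> ~b, w2
12. ~b, w2
Accessibility: w0Rw0, w0Rw1, w1Rw0, w1Rw1, w1Rw2, w2Rw1, w2Rw2
The negation has an open branch (countermodel exists).

Not valid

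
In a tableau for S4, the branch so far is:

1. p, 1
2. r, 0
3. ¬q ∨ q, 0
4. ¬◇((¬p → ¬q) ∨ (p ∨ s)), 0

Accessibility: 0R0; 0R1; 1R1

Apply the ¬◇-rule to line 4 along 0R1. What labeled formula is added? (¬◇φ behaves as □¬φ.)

¬((¬p → ¬q) ∨ (p ∨ s)), 1

¬◇φ behaves as □¬φ: propagate the negated body to each accessible world.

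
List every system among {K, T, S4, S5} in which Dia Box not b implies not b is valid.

S5-tableau for the negation not (Dia Box not b implies not b):
1. not (Dia Box not b implies not b), u
2. Dia Box not b, u
3. b, u
4. Box not b, v
5. not b, u
Accessibility: uRu, uRv, vRu, vRv
Branch closes: b and not b both at u.
Every branch closes (one shown): valid in S5.
S4-tableau for the negation not (Dia Box not b implies not b):
1. not (Dia Box not b implies not b), u
2. Dia Box not b, u
3. b, u
4. Box not b, v
5. not b, v
Accessibility: uRu, uRv, vRv
Complete open branch: countermodel on an S4-frame, so not valid in S4, nor in K, T (the same frame is also a K-frame and a T-frame).

S5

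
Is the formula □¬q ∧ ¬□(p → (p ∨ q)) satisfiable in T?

Unsatisfiable (every branch closes)

1. □¬q ∧ ¬□(p → (p ∨ q)), u
2. □¬q, u
3. ¬□(p → (p ∨ q)), u
4. ¬q, u
5. ¬(p → (p ∨ q)), v
6. p, v
7. ¬(p ∨ q), v
8. ¬p, v
9. ¬q, v
Accessibility: uRu, uRv, vRv
Branch closes: p and ¬p both at v.
All branches of the tableau close; one closing branch shown above.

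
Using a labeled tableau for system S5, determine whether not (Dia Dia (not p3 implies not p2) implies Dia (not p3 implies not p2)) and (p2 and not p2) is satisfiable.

1. not (Dia Dia (not p3 implies not p2) implies Dia (not p3 implies not p2)) and (p2 and not p2), 0
2. not (Dia Dia (not p3 implies not p2) implies Dia (not p3 implies not p2)), 0   [and-rule on 1]
3. p2 and not p2, 0   [and-rule on 1]
4. Dia Dia (not p3 implies not p2), 0   [neg-implies-rule on 2]
5. not Dia (not p3 implies not p2), 0   [neg-implies-rule on 2]
6. p2, 0   [and-rule on 3]
7. not p2, 0   [and-rule on 3]
Accessibility: 0R0
Branch closes: p2 and not p2 both at 0.
(One branch shown.) All branches close.

No, unsatisfiable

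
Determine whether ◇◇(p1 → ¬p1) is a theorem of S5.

Invalid (countermodel exists)

Tableau for the negation ¬◇◇(p1 → ¬p1):
1. ¬◇◇(p1 → ¬p1), 0
2. ¬◇(p1 → ¬p1), 0
3. ¬(p1 → ¬p1), 0
4. p1, 0
Accessibility: 0R0
The negation has an open branch (countermodel exists).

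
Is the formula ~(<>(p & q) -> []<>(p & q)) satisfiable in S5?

1. ~(<>(p & q) -> []<>(p & q)), 0
2. <>(p & q), 0
3. ~[]<>(p & q), 0
4. p & q, 1
5. p, 1
6. q, 1
7. ~<>(p & q), 2
8. ~(p & q), 0
9. ~(p & q), 1
10. ~(p & q), 2
11. ~q, 0
12. ~q, 1
Accessibility: 0R0, 0R1, 0R2, 1R0, 1R1, 1R2, 2R0, 2R1, 2R2
Branch closes: q and ~q both at 1.
All branches of the tableau close; one closing branch shown above.

No, unsatisfiable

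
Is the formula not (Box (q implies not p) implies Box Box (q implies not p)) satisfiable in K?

1. not (Box (q implies not p) implies Box Box (q implies not p)), w0
2. Box (q implies not p), w0
3. not Box Box (q implies not p), w0
4. not Box (q implies not p), w1
5. q implies not p, w1
6. not p, w1
7. not (q implies not p), w2
8. q, w2
9. p, w2
Accessibility: w0Rw1, w1Rw2

Yes, satisfiable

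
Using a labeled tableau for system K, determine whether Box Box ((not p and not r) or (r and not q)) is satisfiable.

Satisfiable

1. Box Box ((not p and not r) or (r and not q)), w0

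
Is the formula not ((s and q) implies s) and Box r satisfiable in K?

No, unsatisfiable

1. not ((s and q) implies s) and Box r, u
2. not ((s and q) implies s), u
3. Box r, u
4. s and q, u
5. not s, u
6. s, u
7. q, u
Branch closes: s and not s both at u.
Every branch closes; the branch above is one of them.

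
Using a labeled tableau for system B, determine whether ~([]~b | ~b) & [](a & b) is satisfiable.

Satisfiable (open branch found)

1. ~([]~b | ~b) & [](a & b), 0
2. ~([]~b | ~b), 0
3. [](a & b), 0
4. ~[]~b, 0
5. b, 0
6. a & b, 0
7. a, 0
8. b, 1
9. a & b, 1
10. a, 1
Accessibility: 0R0, 0R1, 1R0, 1R1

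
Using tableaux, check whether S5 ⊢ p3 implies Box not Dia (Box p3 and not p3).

Tableau for the negation not (p3 implies Box not Dia (Box p3 and not p3)):
1. not (p3 implies Box not Dia (Box p3 and not p3)), w0
2. p3, w0   [neg-implies-rule on 1]
3. not Box not Dia (Box p3 and not p3), w0   [neg-implies-rule on 1]
4. Dia (Box p3 and not p3), w1   [neg-Box-rule on 3: fresh world w1, w0Rw1]
5. Box p3 and not p3, w2   [Dia-rule on 4: fresh world w2, w1Rw2]
6. Box p3, w2   [and-rule on 5]
7. not p3, w2   [and-rule on 5]
8. p3, w1   [Box-rule on 6 via w2Rw1]
9. p3, w2   [Box-rule on 6 via w2Rw2]
Accessibility: w0Rw0, w0Rw1, w0Rw2, w1Rw0, w1Rw1, w1Rw2, w2Rw0, w2Rw1, w2Rw2
Branch closes: p3 and not p3 both at w2.
Every branch of the negation's tableau closes; the branch above is one of them.

Yes, valid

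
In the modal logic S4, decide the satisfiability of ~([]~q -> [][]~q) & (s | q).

Unsatisfiable (every branch closes)

1. ~([]~q -> [][]~q) & (s | q), w0
2. ~([]~q -> [][]~q), w0
3. s | q, w0
4. []~q, w0
5. ~[][]~q, w0
6. ~q, w0
7. s, w0
8. ~[]~q, w1
9. ~q, w1
10. q, w2
11. ~q, w2
Accessibility: w0Rw0, w0Rw1, w0Rw2, w1Rw1, w1Rw2, w2Rw2
Branch closes: q and ~q both at w2.
(One branch shown.) All branches close.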